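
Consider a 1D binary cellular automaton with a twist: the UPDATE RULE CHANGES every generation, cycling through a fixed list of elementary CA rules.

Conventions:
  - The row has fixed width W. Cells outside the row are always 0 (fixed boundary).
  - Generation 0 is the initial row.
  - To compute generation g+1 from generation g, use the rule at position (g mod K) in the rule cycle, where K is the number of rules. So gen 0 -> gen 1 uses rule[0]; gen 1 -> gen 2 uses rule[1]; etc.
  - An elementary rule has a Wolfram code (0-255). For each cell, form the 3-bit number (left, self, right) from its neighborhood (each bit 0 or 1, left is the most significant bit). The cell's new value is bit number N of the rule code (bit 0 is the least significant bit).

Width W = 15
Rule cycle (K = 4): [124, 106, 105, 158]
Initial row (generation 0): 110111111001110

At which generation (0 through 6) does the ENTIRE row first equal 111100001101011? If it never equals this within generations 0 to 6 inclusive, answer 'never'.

Gen 0: 110111111001110
Gen 1 (rule 124): 111100001101011
Gen 2 (rule 106): 100100011110111
Gen 3 (rule 105): 000001010011101
Gen 4 (rule 158): 000011011111001
Gen 5 (rule 124): 000011110001101
Gen 6 (rule 106): 000110010011110

Answer: 1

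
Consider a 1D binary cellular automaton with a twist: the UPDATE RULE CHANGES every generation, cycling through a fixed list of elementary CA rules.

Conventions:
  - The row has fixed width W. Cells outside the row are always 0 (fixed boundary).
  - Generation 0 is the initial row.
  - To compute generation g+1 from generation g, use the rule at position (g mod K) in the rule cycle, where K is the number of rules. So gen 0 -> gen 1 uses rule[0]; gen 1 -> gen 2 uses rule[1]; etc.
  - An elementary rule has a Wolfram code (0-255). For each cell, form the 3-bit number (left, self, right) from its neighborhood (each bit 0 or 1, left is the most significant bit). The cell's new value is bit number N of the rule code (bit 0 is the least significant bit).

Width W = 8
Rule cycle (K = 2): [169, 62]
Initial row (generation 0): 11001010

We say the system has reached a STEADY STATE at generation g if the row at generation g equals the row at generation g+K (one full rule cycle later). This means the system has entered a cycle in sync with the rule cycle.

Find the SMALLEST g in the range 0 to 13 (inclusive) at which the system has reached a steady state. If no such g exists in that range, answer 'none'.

Answer: none

Derivation:
Gen 0: 11001010
Gen 1 (rule 169): 10000100
Gen 2 (rule 62): 11001110
Gen 3 (rule 169): 10001100
Gen 4 (rule 62): 11011010
Gen 5 (rule 169): 10110100
Gen 6 (rule 62): 11101110
Gen 7 (rule 169): 11011100
Gen 8 (rule 62): 10110010
Gen 9 (rule 169): 01100000
Gen 10 (rule 62): 11010000
Gen 11 (rule 169): 10100111
Gen 12 (rule 62): 11111100
Gen 13 (rule 169): 11111001
Gen 14 (rule 62): 10000111
Gen 15 (rule 169): 00110110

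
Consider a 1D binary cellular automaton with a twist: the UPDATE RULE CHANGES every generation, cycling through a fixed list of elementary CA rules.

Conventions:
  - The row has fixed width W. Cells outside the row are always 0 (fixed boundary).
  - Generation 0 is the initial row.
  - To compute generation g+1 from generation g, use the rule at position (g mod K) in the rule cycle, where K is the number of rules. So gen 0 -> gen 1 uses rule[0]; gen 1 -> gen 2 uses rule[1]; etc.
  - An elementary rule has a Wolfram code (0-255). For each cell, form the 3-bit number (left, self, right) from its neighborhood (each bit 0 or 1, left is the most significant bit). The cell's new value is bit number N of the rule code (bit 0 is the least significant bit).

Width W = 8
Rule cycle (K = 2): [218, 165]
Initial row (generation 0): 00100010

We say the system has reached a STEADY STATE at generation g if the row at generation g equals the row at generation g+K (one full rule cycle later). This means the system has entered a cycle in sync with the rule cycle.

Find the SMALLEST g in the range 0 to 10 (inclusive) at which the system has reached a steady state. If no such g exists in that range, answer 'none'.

Gen 0: 00100010
Gen 1 (rule 218): 01010101
Gen 2 (rule 165): 01111111
Gen 3 (rule 218): 11111111
Gen 4 (rule 165): 01111110
Gen 5 (rule 218): 11111111
Gen 6 (rule 165): 01111110
Gen 7 (rule 218): 11111111
Gen 8 (rule 165): 01111110
Gen 9 (rule 218): 11111111
Gen 10 (rule 165): 01111110
Gen 11 (rule 218): 11111111
Gen 12 (rule 165): 01111110

Answer: 3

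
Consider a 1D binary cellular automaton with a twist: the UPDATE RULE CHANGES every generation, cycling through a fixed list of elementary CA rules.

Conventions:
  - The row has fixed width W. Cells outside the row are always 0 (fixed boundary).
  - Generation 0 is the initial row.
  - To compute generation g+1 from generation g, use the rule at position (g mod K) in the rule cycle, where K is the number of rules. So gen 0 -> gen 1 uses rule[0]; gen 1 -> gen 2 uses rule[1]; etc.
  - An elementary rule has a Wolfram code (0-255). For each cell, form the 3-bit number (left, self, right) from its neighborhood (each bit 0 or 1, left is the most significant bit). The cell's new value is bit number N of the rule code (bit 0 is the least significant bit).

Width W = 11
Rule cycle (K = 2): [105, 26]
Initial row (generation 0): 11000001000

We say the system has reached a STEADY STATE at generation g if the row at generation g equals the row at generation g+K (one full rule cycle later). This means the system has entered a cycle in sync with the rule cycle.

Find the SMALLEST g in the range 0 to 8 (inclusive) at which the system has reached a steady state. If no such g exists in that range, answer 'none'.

Gen 0: 11000001000
Gen 1 (rule 105): 11011100011
Gen 2 (rule 26): 10010010110
Gen 3 (rule 105): 00000001110
Gen 4 (rule 26): 00000011001
Gen 5 (rule 105): 11111011000
Gen 6 (rule 26): 10000010100
Gen 7 (rule 105): 00111001001
Gen 8 (rule 26): 01100110110
Gen 9 (rule 105): 01100111110
Gen 10 (rule 26): 11011100001

Answer: none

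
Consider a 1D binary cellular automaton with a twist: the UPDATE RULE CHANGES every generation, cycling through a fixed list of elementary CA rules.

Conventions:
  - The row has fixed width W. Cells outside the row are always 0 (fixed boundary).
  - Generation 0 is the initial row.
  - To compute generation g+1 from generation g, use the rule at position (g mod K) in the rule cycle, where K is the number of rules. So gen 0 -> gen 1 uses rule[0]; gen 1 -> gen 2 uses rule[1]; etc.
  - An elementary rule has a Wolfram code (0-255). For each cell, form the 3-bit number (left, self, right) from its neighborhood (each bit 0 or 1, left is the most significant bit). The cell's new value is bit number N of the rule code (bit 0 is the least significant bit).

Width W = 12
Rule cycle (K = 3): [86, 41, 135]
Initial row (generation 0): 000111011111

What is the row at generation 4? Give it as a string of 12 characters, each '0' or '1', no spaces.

Answer: 100000101111

Derivation:
Gen 0: 000111011111
Gen 1 (rule 86): 001001000001
Gen 2 (rule 41): 100000011100
Gen 3 (rule 135): 101111101001
Gen 4 (rule 86): 100000101111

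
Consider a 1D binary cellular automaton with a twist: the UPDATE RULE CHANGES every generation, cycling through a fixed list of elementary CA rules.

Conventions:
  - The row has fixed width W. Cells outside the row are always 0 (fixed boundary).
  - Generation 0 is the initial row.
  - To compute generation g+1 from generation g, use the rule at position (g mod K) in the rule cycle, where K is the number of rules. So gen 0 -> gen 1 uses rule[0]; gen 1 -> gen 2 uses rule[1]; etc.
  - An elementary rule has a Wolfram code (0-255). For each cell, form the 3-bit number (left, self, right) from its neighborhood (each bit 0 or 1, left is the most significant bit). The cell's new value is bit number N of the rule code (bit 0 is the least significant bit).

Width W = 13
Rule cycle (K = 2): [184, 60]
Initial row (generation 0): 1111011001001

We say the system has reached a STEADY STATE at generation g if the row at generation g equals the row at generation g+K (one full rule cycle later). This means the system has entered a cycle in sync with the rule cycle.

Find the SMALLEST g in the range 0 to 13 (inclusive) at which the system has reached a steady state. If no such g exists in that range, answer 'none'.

Answer: none

Derivation:
Gen 0: 1111011001001
Gen 1 (rule 184): 1110110100100
Gen 2 (rule 60): 1001101110110
Gen 3 (rule 184): 0101011101101
Gen 4 (rule 60): 0111110011011
Gen 5 (rule 184): 0111101010110
Gen 6 (rule 60): 0100011111101
Gen 7 (rule 184): 0010011111010
Gen 8 (rule 60): 0011010000111
Gen 9 (rule 184): 0010101000110
Gen 10 (rule 60): 0011111100101
Gen 11 (rule 184): 0011111010010
Gen 12 (rule 60): 0010000111011
Gen 13 (rule 184): 0001000110110
Gen 14 (rule 60): 0001100101101
Gen 15 (rule 184): 0001010011010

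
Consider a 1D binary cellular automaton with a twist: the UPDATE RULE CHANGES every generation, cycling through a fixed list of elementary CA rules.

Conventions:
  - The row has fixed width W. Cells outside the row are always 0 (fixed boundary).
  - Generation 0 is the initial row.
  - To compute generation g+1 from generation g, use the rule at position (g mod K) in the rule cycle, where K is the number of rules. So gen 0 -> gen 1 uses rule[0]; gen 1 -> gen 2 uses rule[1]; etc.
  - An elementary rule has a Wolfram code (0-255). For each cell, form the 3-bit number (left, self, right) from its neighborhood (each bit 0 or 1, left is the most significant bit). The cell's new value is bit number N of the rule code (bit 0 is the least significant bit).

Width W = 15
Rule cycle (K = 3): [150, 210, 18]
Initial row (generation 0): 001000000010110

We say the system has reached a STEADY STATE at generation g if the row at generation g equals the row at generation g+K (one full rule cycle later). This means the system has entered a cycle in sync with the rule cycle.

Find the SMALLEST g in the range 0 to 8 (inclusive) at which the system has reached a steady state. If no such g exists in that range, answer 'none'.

Gen 0: 001000000010110
Gen 1 (rule 150): 011100000110001
Gen 2 (rule 210): 101110001011010
Gen 3 (rule 18): 000001010000001
Gen 4 (rule 150): 000011011000011
Gen 5 (rule 210): 000101001100101
Gen 6 (rule 18): 001000110011000
Gen 7 (rule 150): 011101001100100
Gen 8 (rule 210): 101100110111010
Gen 9 (rule 18): 000011000000001
Gen 10 (rule 150): 000100100000011
Gen 11 (rule 210): 001011010000101

Answer: none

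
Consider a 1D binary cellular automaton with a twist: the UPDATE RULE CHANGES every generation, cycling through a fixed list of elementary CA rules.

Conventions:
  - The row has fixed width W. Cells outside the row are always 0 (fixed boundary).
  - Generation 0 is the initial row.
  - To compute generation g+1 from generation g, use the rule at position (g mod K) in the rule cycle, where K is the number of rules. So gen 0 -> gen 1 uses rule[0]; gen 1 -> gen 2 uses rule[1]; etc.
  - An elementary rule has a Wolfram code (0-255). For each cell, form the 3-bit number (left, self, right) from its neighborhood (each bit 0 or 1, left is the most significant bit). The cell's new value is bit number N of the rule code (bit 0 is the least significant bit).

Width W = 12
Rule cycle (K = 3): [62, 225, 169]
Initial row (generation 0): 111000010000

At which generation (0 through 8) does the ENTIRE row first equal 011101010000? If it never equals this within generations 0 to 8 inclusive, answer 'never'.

Gen 0: 111000010000
Gen 1 (rule 62): 100100111000
Gen 2 (rule 225): 000000011011
Gen 3 (rule 169): 111111010110
Gen 4 (rule 62): 100000111101
Gen 5 (rule 225): 001110011110
Gen 6 (rule 169): 101100011100
Gen 7 (rule 62): 111010110010
Gen 8 (rule 225): 011101010000

Answer: 8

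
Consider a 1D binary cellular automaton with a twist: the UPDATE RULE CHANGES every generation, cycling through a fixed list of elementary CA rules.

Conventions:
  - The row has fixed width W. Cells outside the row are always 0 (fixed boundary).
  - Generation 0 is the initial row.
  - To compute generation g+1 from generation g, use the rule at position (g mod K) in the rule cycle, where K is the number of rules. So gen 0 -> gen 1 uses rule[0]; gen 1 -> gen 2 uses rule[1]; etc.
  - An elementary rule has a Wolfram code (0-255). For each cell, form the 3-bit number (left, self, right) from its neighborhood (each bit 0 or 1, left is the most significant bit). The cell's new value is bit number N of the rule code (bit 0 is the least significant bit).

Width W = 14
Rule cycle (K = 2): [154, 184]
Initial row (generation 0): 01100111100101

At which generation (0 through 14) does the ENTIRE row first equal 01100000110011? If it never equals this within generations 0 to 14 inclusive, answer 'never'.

Gen 0: 01100111100101
Gen 1 (rule 154): 11011111011000
Gen 2 (rule 184): 10111110110100
Gen 3 (rule 154): 00111100100010
Gen 4 (rule 184): 00111010010001
Gen 5 (rule 154): 01110001101010
Gen 6 (rule 184): 01101001010101
Gen 7 (rule 154): 11000110000000
Gen 8 (rule 184): 10100101000000
Gen 9 (rule 154): 00011000100000
Gen 10 (rule 184): 00010100010000
Gen 11 (rule 154): 00100010101000
Gen 12 (rule 184): 00010001010100
Gen 13 (rule 154): 00101010000010
Gen 14 (rule 184): 00010101000001

Answer: never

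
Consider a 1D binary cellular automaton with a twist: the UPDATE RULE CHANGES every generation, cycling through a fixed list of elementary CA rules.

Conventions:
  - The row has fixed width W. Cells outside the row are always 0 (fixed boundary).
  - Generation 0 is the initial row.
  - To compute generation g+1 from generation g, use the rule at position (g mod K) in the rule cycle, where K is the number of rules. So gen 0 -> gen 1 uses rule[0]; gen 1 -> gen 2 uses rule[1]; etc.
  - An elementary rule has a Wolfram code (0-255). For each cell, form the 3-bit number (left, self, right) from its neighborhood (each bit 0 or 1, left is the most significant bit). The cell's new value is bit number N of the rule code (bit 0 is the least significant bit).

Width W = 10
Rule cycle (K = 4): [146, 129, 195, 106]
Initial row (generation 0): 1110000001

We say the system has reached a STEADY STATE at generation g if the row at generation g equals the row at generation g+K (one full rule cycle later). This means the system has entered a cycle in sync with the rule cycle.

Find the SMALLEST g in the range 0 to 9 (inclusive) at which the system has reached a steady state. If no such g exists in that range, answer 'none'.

Gen 0: 1110000001
Gen 1 (rule 146): 0101000010
Gen 2 (rule 129): 0000011000
Gen 3 (rule 195): 1111101011
Gen 4 (rule 106): 1000110111
Gen 5 (rule 146): 0101000010
Gen 6 (rule 129): 0000011000
Gen 7 (rule 195): 1111101011
Gen 8 (rule 106): 1000110111
Gen 9 (rule 146): 0101000010
Gen 10 (rule 129): 0000011000
Gen 11 (rule 195): 1111101011
Gen 12 (rule 106): 1000110111
Gen 13 (rule 146): 0101000010

Answer: 1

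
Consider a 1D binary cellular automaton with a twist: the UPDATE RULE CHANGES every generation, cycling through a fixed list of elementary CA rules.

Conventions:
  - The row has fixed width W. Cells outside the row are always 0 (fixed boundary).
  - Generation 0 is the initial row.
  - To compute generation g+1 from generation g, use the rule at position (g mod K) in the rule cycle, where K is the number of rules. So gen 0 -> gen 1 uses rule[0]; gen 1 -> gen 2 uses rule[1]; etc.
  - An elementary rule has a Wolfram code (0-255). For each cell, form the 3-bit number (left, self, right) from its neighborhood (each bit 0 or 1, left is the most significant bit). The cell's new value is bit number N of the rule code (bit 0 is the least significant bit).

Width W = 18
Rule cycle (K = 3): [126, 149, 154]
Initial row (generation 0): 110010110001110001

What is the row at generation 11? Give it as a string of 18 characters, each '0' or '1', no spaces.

Answer: 011111111110001101

Derivation:
Gen 0: 110010110001110001
Gen 1 (rule 126): 111111111011011011
Gen 2 (rule 149): 011111110000000000
Gen 3 (rule 154): 111111101000000000
Gen 4 (rule 126): 100000111100000000
Gen 5 (rule 149): 111110011011111111
Gen 6 (rule 154): 111101110011111110
Gen 7 (rule 126): 100111011110000011
Gen 8 (rule 149): 110010001101111000
Gen 9 (rule 154): 101101011001110100
Gen 10 (rule 126): 111111111111011110
Gen 11 (rule 149): 011111111110001101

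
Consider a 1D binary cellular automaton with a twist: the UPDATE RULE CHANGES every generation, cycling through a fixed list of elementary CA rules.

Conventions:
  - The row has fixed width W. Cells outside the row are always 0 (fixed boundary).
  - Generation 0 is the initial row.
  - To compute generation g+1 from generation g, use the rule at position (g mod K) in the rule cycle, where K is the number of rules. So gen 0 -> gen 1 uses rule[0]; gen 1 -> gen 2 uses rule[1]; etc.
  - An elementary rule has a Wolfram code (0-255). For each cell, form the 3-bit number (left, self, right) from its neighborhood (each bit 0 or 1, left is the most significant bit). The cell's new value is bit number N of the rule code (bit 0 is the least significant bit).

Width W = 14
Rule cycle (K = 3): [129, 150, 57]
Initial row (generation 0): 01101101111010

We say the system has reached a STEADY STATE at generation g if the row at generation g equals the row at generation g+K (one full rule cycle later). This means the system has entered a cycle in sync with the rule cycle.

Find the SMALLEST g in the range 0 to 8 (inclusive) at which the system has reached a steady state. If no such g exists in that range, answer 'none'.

Answer: none

Derivation:
Gen 0: 01101101111010
Gen 1 (rule 129): 00000000110000
Gen 2 (rule 150): 00000001001000
Gen 3 (rule 57): 11111100100111
Gen 4 (rule 129): 01111000000010
Gen 5 (rule 150): 10110100000111
Gen 6 (rule 57): 01101011110100
Gen 7 (rule 129): 00000001100001
Gen 8 (rule 150): 00000010010011
Gen 9 (rule 57): 11111001001010
Gen 10 (rule 129): 01110000000000
Gen 11 (rule 150): 10101000000000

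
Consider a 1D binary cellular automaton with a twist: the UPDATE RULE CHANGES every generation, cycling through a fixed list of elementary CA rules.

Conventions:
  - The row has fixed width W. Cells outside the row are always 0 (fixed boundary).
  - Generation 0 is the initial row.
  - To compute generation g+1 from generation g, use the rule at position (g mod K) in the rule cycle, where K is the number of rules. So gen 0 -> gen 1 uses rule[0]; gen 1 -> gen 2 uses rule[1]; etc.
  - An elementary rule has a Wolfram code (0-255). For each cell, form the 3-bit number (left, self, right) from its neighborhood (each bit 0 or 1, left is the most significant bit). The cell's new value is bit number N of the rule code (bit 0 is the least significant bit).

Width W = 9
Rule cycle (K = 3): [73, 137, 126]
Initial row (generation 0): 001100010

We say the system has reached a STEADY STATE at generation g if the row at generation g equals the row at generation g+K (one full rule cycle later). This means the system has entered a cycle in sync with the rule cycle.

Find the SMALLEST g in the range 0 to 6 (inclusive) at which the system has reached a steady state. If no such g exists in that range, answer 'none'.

Answer: none

Derivation:
Gen 0: 001100010
Gen 1 (rule 73): 101101000
Gen 2 (rule 137): 001000011
Gen 3 (rule 126): 011100111
Gen 4 (rule 73): 010100101
Gen 5 (rule 137): 000000000
Gen 6 (rule 126): 000000000
Gen 7 (rule 73): 111111111
Gen 8 (rule 137): 111111110
Gen 9 (rule 126): 100000011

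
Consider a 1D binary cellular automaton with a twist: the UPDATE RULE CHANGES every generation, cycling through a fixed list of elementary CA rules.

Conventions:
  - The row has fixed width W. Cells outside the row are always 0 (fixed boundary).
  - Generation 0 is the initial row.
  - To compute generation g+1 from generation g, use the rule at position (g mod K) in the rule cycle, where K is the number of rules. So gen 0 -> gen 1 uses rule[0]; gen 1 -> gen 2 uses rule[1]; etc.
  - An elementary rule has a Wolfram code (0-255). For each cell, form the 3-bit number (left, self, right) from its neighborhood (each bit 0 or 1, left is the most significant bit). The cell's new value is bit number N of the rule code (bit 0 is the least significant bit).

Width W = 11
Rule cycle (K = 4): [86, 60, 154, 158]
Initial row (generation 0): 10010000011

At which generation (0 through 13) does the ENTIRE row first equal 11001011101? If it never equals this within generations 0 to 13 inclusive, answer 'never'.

Answer: 12

Derivation:
Gen 0: 10010000011
Gen 1 (rule 86): 11111000101
Gen 2 (rule 60): 10000100111
Gen 3 (rule 154): 01001011110
Gen 4 (rule 158): 11111011101
Gen 5 (rule 86): 00001000101
Gen 6 (rule 60): 00001100111
Gen 7 (rule 154): 00011011110
Gen 8 (rule 158): 00110011101
Gen 9 (rule 86): 01011100101
Gen 10 (rule 60): 01110010111
Gen 11 (rule 154): 11101100110
Gen 12 (rule 158): 11001011101
Gen 13 (rule 86): 01111000101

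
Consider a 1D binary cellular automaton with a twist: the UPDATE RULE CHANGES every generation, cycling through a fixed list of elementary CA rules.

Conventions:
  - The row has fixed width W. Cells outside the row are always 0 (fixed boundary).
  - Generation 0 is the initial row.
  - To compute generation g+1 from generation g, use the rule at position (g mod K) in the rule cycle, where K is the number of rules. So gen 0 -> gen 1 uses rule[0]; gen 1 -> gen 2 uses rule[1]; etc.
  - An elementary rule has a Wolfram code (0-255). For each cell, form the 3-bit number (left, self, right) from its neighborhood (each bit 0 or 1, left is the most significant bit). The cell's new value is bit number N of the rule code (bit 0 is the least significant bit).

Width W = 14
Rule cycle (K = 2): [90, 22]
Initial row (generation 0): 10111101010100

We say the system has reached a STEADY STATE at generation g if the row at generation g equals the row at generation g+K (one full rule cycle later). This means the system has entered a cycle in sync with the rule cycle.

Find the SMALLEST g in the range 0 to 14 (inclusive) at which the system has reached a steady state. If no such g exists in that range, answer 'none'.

Gen 0: 10111101010100
Gen 1 (rule 90): 00100100000010
Gen 2 (rule 22): 01111110000111
Gen 3 (rule 90): 11000011001101
Gen 4 (rule 22): 00100100110001
Gen 5 (rule 90): 01011011111010
Gen 6 (rule 22): 11000000000011
Gen 7 (rule 90): 11100000000111
Gen 8 (rule 22): 00010000001000
Gen 9 (rule 90): 00101000010100
Gen 10 (rule 22): 01101100110110
Gen 11 (rule 90): 11101111110111
Gen 12 (rule 22): 00000000000000
Gen 13 (rule 90): 00000000000000
Gen 14 (rule 22): 00000000000000
Gen 15 (rule 90): 00000000000000
Gen 16 (rule 22): 00000000000000

Answer: 12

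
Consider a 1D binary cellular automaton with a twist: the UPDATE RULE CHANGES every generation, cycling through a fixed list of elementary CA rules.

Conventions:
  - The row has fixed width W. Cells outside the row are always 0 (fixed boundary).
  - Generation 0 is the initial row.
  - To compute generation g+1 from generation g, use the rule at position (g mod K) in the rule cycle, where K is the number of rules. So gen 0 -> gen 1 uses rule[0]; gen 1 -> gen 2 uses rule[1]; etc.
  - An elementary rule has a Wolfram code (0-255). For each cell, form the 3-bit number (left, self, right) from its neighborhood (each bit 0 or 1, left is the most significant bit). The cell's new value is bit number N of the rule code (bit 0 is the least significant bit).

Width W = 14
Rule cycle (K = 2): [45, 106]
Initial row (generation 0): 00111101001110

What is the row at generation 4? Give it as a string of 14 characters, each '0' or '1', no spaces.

Gen 0: 00111101001110
Gen 1 (rule 45): 10100011001000
Gen 2 (rule 106): 01000111010000
Gen 3 (rule 45): 01010100110111
Gen 4 (rule 106): 10101001111101

Answer: 10101001111101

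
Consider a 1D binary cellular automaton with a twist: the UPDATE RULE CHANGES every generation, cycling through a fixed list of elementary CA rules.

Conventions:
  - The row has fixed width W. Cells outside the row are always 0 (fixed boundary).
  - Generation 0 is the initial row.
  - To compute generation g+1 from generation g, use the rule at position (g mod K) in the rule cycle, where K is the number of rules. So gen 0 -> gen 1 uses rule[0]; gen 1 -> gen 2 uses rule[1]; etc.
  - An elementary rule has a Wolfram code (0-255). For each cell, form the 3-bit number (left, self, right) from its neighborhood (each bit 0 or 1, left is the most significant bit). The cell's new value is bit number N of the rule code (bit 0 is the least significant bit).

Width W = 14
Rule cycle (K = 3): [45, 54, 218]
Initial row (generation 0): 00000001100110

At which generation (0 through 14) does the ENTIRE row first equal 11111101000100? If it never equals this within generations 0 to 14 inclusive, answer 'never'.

Gen 0: 00000001100110
Gen 1 (rule 45): 11111101000100
Gen 2 (rule 54): 00000011101110
Gen 3 (rule 218): 00000111101111
Gen 4 (rule 45): 11110100011000
Gen 5 (rule 54): 00001110100100
Gen 6 (rule 218): 00011110011010
Gen 7 (rule 45): 11010000010110
Gen 8 (rule 54): 00111000111001
Gen 9 (rule 218): 01111101111110
Gen 10 (rule 45): 01000011000000
Gen 11 (rule 54): 11100100100000
Gen 12 (rule 218): 11111011010000
Gen 13 (rule 45): 10000110110111
Gen 14 (rule 54): 11001001001000

Answer: 1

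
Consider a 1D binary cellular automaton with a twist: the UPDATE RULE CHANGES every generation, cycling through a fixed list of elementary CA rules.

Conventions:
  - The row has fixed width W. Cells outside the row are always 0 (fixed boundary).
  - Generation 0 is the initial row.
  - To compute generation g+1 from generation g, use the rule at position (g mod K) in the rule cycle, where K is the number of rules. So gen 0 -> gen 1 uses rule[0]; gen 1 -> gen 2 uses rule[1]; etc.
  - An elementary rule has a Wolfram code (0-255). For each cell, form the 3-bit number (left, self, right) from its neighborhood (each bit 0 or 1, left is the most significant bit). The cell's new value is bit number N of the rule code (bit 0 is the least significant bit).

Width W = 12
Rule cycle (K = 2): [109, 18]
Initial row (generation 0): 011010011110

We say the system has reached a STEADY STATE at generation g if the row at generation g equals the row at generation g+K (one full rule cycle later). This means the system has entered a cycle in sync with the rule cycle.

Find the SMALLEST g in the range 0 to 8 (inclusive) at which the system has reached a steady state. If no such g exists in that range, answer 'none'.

Gen 0: 011010011110
Gen 1 (rule 109): 011110010010
Gen 2 (rule 18): 100001101101
Gen 3 (rule 109): 101101111111
Gen 4 (rule 18): 000000000000
Gen 5 (rule 109): 111111111111
Gen 6 (rule 18): 000000000000
Gen 7 (rule 109): 111111111111
Gen 8 (rule 18): 000000000000
Gen 9 (rule 109): 111111111111
Gen 10 (rule 18): 000000000000

Answer: 4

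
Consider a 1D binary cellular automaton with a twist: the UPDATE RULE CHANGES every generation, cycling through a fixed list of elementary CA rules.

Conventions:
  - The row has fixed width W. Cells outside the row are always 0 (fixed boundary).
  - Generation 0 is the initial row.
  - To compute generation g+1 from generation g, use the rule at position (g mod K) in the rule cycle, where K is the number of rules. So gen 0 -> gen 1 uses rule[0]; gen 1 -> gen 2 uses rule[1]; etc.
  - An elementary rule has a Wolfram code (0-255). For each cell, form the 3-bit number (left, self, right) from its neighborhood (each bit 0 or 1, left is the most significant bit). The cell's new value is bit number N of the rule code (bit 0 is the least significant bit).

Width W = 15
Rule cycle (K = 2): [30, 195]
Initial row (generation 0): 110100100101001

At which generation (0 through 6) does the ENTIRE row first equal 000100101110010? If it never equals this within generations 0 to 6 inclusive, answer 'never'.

Answer: 6

Derivation:
Gen 0: 110100100101001
Gen 1 (rule 30): 100111111101111
Gen 2 (rule 195): 001011111100111
Gen 3 (rule 30): 011010000011100
Gen 4 (rule 195): 101000111101101
Gen 5 (rule 30): 101101100001001
Gen 6 (rule 195): 000100101110010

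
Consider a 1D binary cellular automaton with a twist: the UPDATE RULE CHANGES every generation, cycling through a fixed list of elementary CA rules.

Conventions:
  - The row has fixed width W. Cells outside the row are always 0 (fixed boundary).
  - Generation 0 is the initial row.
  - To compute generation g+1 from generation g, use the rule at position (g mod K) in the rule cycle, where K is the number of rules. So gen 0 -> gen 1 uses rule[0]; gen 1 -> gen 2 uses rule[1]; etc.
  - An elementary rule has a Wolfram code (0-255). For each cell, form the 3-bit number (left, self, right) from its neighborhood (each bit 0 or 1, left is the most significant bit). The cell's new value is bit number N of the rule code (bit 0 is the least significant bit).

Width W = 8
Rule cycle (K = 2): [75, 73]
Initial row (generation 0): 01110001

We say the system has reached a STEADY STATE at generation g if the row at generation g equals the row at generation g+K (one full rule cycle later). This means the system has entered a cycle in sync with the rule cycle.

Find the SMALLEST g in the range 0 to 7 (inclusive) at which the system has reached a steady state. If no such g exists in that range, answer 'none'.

Answer: 7

Derivation:
Gen 0: 01110001
Gen 1 (rule 75): 11010110
Gen 2 (rule 73): 11000110
Gen 3 (rule 75): 11011110
Gen 4 (rule 73): 11010010
Gen 5 (rule 75): 11000100
Gen 6 (rule 73): 11010001
Gen 7 (rule 75): 11000110
Gen 8 (rule 73): 11010110
Gen 9 (rule 75): 11000110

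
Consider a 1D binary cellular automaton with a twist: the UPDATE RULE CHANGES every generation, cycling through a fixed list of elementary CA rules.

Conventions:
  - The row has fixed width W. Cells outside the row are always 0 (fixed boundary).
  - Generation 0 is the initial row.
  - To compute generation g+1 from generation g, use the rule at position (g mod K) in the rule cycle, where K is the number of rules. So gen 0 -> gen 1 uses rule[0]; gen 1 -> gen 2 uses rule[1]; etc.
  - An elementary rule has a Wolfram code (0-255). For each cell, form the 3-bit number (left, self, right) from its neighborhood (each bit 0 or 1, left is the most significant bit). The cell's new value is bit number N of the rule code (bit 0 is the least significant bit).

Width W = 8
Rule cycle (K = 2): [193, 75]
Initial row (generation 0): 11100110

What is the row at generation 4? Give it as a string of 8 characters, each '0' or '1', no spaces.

Gen 0: 11100110
Gen 1 (rule 193): 01100010
Gen 2 (rule 75): 11101100
Gen 3 (rule 193): 01100101
Gen 4 (rule 75): 11101000

Answer: 11101000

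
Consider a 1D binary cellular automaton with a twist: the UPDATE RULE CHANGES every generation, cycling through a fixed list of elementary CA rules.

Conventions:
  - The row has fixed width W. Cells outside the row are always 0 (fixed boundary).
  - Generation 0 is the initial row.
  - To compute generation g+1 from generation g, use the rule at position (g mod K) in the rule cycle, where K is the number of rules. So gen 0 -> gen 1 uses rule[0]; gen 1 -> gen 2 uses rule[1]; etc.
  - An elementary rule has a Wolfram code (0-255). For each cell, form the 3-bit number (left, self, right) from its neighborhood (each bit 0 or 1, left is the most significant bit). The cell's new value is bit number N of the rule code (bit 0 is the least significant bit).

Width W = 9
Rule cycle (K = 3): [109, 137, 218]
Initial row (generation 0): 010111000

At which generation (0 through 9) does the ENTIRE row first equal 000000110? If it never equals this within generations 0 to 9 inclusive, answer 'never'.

Gen 0: 010111000
Gen 1 (rule 109): 011101011
Gen 2 (rule 137): 011000010
Gen 3 (rule 218): 111100101
Gen 4 (rule 109): 100100111
Gen 5 (rule 137): 000000110
Gen 6 (rule 218): 000001111
Gen 7 (rule 109): 111101001
Gen 8 (rule 137): 111000000
Gen 9 (rule 218): 111100000

Answer: 5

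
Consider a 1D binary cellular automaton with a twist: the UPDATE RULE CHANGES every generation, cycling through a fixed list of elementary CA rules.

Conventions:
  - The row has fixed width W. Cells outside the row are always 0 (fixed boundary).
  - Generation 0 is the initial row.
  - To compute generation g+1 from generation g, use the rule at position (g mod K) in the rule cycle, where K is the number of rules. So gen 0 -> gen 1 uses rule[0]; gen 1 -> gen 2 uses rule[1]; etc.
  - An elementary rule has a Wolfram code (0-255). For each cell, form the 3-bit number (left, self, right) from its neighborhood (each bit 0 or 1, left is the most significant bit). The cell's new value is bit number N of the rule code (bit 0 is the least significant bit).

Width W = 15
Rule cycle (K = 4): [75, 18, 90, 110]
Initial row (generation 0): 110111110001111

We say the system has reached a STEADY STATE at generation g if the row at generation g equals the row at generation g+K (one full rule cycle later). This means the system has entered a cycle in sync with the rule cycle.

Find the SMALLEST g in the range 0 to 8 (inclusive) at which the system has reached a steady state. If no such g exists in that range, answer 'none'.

Answer: 6

Derivation:
Gen 0: 110111110001111
Gen 1 (rule 75): 110100010111001
Gen 2 (rule 18): 000010100000110
Gen 3 (rule 90): 000100010001111
Gen 4 (rule 110): 001100110011001
Gen 5 (rule 75): 111101110111010
Gen 6 (rule 18): 000000000000001
Gen 7 (rule 90): 000000000000010
Gen 8 (rule 110): 000000000000110
Gen 9 (rule 75): 111111111111110
Gen 10 (rule 18): 000000000000001
Gen 11 (rule 90): 000000000000010
Gen 12 (rule 110): 000000000000110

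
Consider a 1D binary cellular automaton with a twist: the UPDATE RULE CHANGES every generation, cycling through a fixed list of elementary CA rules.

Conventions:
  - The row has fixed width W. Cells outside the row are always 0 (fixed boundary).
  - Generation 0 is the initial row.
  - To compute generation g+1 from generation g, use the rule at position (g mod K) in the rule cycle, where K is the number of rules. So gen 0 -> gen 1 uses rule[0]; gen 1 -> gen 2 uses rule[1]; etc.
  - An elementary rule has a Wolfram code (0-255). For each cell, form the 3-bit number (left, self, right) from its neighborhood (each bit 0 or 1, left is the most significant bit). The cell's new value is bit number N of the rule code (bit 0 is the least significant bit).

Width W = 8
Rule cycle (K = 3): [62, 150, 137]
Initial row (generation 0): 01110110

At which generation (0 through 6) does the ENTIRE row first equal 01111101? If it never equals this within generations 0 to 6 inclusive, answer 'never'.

Answer: 5

Derivation:
Gen 0: 01110110
Gen 1 (rule 62): 11001101
Gen 2 (rule 150): 00110001
Gen 3 (rule 137): 10100100
Gen 4 (rule 62): 11111110
Gen 5 (rule 150): 01111101
Gen 6 (rule 137): 01111000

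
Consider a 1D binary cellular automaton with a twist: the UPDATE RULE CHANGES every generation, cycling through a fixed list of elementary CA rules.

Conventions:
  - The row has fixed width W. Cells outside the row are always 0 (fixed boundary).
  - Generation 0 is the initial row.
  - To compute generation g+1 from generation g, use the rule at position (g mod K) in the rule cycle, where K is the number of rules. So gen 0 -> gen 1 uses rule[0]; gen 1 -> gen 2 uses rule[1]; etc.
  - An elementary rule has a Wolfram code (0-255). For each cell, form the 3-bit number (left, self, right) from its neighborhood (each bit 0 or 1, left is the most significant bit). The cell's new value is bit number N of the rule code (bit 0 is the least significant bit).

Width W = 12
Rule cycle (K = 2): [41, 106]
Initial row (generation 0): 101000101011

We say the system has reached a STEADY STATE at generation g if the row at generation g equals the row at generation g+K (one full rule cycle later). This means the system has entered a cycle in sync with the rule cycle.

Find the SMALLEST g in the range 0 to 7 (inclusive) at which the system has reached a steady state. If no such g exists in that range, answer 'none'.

Gen 0: 101000101011
Gen 1 (rule 41): 010010010110
Gen 2 (rule 106): 100100101110
Gen 3 (rule 41): 000000011000
Gen 4 (rule 106): 000000111000
Gen 5 (rule 41): 111110100011
Gen 6 (rule 106): 100011000111
Gen 7 (rule 41): 001010010100
Gen 8 (rule 106): 010100101000
Gen 9 (rule 41): 001000010011

Answer: none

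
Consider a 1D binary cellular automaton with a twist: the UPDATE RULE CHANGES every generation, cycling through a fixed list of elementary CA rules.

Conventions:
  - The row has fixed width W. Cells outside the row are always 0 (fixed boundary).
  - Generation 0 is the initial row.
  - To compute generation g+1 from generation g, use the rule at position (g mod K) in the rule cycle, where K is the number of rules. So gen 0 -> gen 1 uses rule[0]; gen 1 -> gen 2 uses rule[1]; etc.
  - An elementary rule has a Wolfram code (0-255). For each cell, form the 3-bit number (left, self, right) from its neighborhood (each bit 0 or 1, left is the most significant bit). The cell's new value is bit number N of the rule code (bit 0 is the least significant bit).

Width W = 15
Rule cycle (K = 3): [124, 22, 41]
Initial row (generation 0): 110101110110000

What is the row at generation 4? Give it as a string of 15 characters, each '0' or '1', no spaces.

Gen 0: 110101110110000
Gen 1 (rule 124): 111111011111000
Gen 2 (rule 22): 000000000000100
Gen 3 (rule 41): 111111111110001
Gen 4 (rule 124): 100000000011001

Answer: 100000000011001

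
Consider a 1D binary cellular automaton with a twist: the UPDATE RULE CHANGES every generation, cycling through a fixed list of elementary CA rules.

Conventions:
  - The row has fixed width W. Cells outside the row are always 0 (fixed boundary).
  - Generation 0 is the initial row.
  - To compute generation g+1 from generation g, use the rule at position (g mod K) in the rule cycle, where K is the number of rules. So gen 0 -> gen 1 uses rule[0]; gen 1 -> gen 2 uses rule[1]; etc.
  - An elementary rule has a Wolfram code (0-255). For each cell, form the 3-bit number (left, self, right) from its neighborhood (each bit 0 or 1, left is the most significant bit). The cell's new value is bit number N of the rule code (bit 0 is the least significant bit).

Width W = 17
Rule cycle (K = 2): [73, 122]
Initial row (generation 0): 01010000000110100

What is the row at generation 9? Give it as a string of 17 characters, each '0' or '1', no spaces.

Answer: 11111110110101101

Derivation:
Gen 0: 01010000000110100
Gen 1 (rule 73): 00000111110110001
Gen 2 (rule 122): 00001100011111010
Gen 3 (rule 73): 11101101010001000
Gen 4 (rule 122): 10111110101010100
Gen 5 (rule 73): 00100010000000001
Gen 6 (rule 122): 01010101000000010
Gen 7 (rule 73): 00000000011111000
Gen 8 (rule 122): 00000000110001100
Gen 9 (rule 73): 11111110110101101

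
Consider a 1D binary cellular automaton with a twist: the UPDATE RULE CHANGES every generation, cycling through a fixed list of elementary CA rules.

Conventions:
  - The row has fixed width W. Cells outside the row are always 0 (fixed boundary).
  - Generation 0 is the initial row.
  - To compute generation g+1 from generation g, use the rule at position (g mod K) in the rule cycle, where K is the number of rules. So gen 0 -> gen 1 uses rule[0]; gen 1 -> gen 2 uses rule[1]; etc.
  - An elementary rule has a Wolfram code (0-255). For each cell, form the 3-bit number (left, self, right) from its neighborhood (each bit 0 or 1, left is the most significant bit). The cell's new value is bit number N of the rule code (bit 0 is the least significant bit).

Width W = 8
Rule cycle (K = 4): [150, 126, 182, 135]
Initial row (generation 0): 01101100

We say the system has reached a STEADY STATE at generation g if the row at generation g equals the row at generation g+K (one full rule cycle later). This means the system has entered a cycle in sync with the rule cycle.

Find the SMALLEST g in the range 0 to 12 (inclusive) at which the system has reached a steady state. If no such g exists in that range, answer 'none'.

Gen 0: 01101100
Gen 1 (rule 150): 10000010
Gen 2 (rule 126): 11000111
Gen 3 (rule 182): 00101010
Gen 4 (rule 135): 11101010
Gen 5 (rule 150): 01001011
Gen 6 (rule 126): 11111111
Gen 7 (rule 182): 01111110
Gen 8 (rule 135): 10111100
Gen 9 (rule 150): 10011010
Gen 10 (rule 126): 11111111
Gen 11 (rule 182): 01111110
Gen 12 (rule 135): 10111100
Gen 13 (rule 150): 10011010
Gen 14 (rule 126): 11111111
Gen 15 (rule 182): 01111110
Gen 16 (rule 135): 10111100

Answer: 6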